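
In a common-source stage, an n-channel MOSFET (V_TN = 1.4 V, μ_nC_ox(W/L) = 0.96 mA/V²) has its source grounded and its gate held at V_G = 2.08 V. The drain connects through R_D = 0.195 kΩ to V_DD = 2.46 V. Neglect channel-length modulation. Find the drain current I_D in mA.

I_D = 0.222 mA

V_GS = V_G = 2.08 V, so V_ov = 2.08 − 1.4 = 0.68 V.
Assume saturation: I_D = ½ k_n V_ov² = 0.5 × 0.96 × 0.68² = 0.222 mA, giving V_DS = V_DD − I_D R_D = 2.46 − 0.222 × 0.195 = 2.42 V.
V_DS = 2.42 V ≥ V_ov = 0.68 V, confirming saturation.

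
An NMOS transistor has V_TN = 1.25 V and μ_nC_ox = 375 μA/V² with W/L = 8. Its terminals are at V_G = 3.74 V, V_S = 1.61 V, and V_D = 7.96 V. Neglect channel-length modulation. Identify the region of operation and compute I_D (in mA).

Saturation; I_D = 1.16 mA

V_GS = V_G − V_S = 3.74 − 1.61 = 2.13 V; V_DS = V_D − V_S = 7.96 − 1.61 = 6.35 V.
k_n = μ_nC_ox · (W/L) = 3 mA/V².
V_ov = V_GS − V_TN = 2.13 − 1.25 = 0.88 V.
Since V_DS = 6.35 V ≥ V_ov = 0.88 V, the device is in saturation.
I_D = ½ k_n V_ov² = 0.5 × 3 × 0.88² = 1.16 mA.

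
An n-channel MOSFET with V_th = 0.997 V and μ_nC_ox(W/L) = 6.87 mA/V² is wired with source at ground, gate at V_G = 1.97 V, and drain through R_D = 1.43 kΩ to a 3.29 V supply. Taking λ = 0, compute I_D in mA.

I_D = 2.04 mA

V_GS = V_G = 1.97 V, so V_ov = 1.97 − 0.997 = 0.973 V.
Assume saturation: I_D = ½ k_n V_ov² = 0.5 × 6.87 × 0.973² = 3.25 mA, giving V_DS = V_DD − I_D R_D = 3.29 − 3.25 × 1.43 = -1.36 V.
But -1.36 V < V_ov = 0.973 V, so the device is actually in triode.
In triode I_D = k_n[V_ov V_DS − ½ V_DS²] and I_D = (V_DD − V_DS)/R_D. Equating: 4.91 V_DS² − 10.56 V_DS + 3.29 = 0, giving V_DS = 0.378 V (the root below V_ov).
I_D = (3.29 − 0.378) / 1.43 = 2.04 mA.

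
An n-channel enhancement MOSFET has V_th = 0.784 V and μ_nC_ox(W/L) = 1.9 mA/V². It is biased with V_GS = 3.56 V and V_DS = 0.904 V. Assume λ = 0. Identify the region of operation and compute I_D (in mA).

Triode; I_D = 3.99 mA

V_ov = V_GS − V_th = 3.56 − 0.784 = 2.78 V.
Since V_DS = 0.904 V < V_ov = 2.78 V, the device is in the triode region.
I_D = k_n [V_ov · V_DS − ½ V_DS²] = 1.9 × [2.78 × 0.904 − 0.5 × 0.904²] = 3.99 mA.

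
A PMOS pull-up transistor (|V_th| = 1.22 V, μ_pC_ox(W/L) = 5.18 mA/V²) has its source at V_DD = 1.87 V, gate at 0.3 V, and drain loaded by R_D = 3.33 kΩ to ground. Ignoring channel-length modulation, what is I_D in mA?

I_D = 0.317 mA

V_SG = V_DD − V_G = 1.87 − 0.3 = 1.57 V, so V_ov = 1.57 − 1.22 = 0.35 V.
Assume saturation: I_D = ½ k_p V_ov² = 0.5 × 5.18 × 0.35² = 0.317 mA, giving V_SD = V_DD − I_D R_D = 1.87 − 0.317 × 3.33 = 0.813 V.
V_SD = 0.813 V ≥ V_ov = 0.35 V, confirming saturation.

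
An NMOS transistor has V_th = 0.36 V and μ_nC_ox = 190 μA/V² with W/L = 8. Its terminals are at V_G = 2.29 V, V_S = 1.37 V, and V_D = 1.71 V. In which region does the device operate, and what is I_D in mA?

Triode; I_D = 0.202 mA

V_GS = V_G − V_S = 2.29 − 1.37 = 0.92 V; V_DS = V_D − V_S = 1.71 − 1.37 = 0.34 V.
k_n = μ_nC_ox · (W/L) = 1.52 mA/V².
V_ov = V_GS − V_th = 0.92 − 0.36 = 0.56 V.
Since V_DS = 0.34 V < V_ov = 0.56 V, the device is in the triode region.
I_D = k_n [V_ov · V_DS − ½ V_DS²] = 1.52 × [0.56 × 0.34 − 0.5 × 0.34²] = 0.202 mA.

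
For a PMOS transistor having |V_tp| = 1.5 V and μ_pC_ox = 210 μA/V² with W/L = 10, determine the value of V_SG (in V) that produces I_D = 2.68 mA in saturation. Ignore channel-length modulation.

V_SG = 3.10 V

k_p = μ_pC_ox · (W/L) = 2.1 mA/V².
In saturation I_D = ½ k_p (V_SG − |V_tp|)², so V_SG − |V_tp| = √(2 I_D / k_p) = √(2 × 2.68 / 2.1) = 1.6 V.
V_SG = 1.5 + 1.6 = 3.1 V.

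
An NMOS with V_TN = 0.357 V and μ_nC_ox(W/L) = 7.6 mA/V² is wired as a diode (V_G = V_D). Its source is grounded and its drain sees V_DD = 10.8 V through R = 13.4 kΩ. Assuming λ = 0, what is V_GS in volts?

V_GS = 0.800 V

With gate tied to drain, V_GS = V_DS ≥ V_GS − V_TN, so the device is in saturation.
KCL at the drain: ½ k_n (V_GS − V_TN)² = (V_DD − V_GS)/R.
Let x = V_GS − 0.357. Then 50.9 x² + x − 10.44 = 0, giving x = 0.443 V (positive root), so V_GS = 0.8 V.
I_D = (V_DD − V_GS)/R = (10.8 − 0.8) / 13.4 = 0.746 mA.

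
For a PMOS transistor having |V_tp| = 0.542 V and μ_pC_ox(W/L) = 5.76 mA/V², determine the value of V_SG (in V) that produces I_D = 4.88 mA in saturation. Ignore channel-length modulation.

V_SG = 1.84 V

In saturation I_D = ½ k_p (V_SG − |V_tp|)², so V_SG − |V_tp| = √(2 I_D / k_p) = √(2 × 4.88 / 5.76) = 1.3 V.
V_SG = 0.542 + 1.3 = 1.84 V.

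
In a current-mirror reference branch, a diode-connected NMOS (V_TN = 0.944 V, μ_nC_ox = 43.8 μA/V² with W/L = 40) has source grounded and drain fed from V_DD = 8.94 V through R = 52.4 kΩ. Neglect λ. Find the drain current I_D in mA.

With gate tied to drain, V_GS = V_DS ≥ V_GS − V_TN, so the device is in saturation.
k_n = μ_nC_ox · (W/L) = 1.752 mA/V².
KCL at the drain: ½ k_n (V_GS − V_TN)² = (V_DD − V_GS)/R.
Let x = V_GS − 0.944. Then 45.9 x² + x − 7.996 = 0, giving x = 0.407 V (positive root), so V_GS = 1.35 V.
I_D = (V_DD − V_GS)/R = (8.94 − 1.35) / 52.4 = 0.145 mA.

I_D = 0.145 mA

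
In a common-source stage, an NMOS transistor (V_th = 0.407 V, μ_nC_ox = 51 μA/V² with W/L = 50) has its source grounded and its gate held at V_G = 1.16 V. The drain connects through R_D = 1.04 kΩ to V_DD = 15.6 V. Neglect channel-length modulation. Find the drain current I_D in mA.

I_D = 0.723 mA

V_GS = V_G = 1.16 V, so V_ov = 1.16 − 0.407 = 0.753 V.
k_n = μ_nC_ox · (W/L) = 2.55 mA/V².
Assume saturation: I_D = ½ k_n V_ov² = 0.5 × 2.55 × 0.753² = 0.723 mA, giving V_DS = V_DD − I_D R_D = 15.6 − 0.723 × 1.04 = 14.8 V.
V_DS = 14.8 V ≥ V_ov = 0.753 V, confirming saturation.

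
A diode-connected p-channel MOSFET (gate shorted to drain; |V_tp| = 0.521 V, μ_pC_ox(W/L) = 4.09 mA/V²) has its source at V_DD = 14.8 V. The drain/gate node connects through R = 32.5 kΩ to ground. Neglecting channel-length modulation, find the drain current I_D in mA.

I_D = 0.425 mA

With gate tied to drain, V_SG = V_SD ≥ V_SG − |V_tp|, so the device is in saturation.
KCL at the drain: ½ k_p (V_SG − |V_tp|)² = (V_DD − V_SG)/R.
Let x = V_SG − 0.521. Then 66.5 x² + x − 14.28 = 0, giving x = 0.456 V (positive root), so V_SG = 0.977 V.
I_D = (V_DD − V_SG)/R = (14.8 − 0.977) / 32.5 = 0.425 mA.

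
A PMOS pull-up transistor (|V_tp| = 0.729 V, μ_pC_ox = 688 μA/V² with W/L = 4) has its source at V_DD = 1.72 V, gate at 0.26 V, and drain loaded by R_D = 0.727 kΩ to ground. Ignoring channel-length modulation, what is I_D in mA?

I_D = 0.735 mA

V_SG = V_DD − V_G = 1.72 − 0.26 = 1.46 V, so V_ov = 1.46 − 0.729 = 0.731 V.
k_p = μ_pC_ox · (W/L) = 2.752 mA/V².
Assume saturation: I_D = ½ k_p V_ov² = 0.5 × 2.752 × 0.731² = 0.735 mA, giving V_SD = V_DD − I_D R_D = 1.72 − 0.735 × 0.727 = 1.19 V.
V_SD = 1.19 V ≥ V_ov = 0.731 V, confirming saturation.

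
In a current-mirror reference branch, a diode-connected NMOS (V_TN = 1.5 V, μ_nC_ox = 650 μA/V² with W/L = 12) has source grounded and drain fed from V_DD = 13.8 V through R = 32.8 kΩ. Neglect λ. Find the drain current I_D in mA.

I_D = 0.366 mA

With gate tied to drain, V_GS = V_DS ≥ V_GS − V_TN, so the device is in saturation.
k_n = μ_nC_ox · (W/L) = 7.8 mA/V².
KCL at the drain: ½ k_n (V_GS − V_TN)² = (V_DD − V_GS)/R.
Let x = V_GS − 1.5. Then 128 x² + x − 12.3 = 0, giving x = 0.306 V (positive root), so V_GS = 1.81 V.
I_D = (V_DD − V_GS)/R = (13.8 − 1.81) / 32.8 = 0.366 mA.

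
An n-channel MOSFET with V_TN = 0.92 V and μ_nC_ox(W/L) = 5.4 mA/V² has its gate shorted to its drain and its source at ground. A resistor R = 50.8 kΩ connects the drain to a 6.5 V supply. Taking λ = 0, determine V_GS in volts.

With gate tied to drain, V_GS = V_DS ≥ V_GS − V_TN, so the device is in saturation.
KCL at the drain: ½ k_n (V_GS − V_TN)² = (V_DD − V_GS)/R.
Let x = V_GS − 0.92. Then 137 x² + x − 5.58 = 0, giving x = 0.198 V (positive root), so V_GS = 1.12 V.
I_D = (V_DD − V_GS)/R = (6.5 − 1.12) / 50.8 = 0.106 mA.

V_GS = 1.12 V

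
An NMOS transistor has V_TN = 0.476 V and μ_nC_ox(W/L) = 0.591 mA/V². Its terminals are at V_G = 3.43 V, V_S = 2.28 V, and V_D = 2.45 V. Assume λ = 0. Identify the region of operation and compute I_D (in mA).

V_GS = V_G − V_S = 3.43 − 2.28 = 1.15 V; V_DS = V_D − V_S = 2.45 − 2.28 = 0.17 V.
V_ov = V_GS − V_TN = 1.15 − 0.476 = 0.674 V.
Since V_DS = 0.17 V < V_ov = 0.674 V, the device is in the triode region.
I_D = k_n [V_ov · V_DS − ½ V_DS²] = 0.591 × [0.674 × 0.17 − 0.5 × 0.17²] = 0.0592 mA.

Triode; I_D = 0.0592 mA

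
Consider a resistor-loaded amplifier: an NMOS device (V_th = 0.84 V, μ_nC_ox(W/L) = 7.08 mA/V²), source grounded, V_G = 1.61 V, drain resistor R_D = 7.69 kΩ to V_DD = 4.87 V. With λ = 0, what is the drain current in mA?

I_D = 0.617 mA

V_GS = V_G = 1.61 V, so V_ov = 1.61 − 0.84 = 0.77 V.
Assume saturation: I_D = ½ k_n V_ov² = 0.5 × 7.08 × 0.77² = 2.1 mA, giving V_DS = V_DD − I_D R_D = 4.87 − 2.1 × 7.69 = -11.3 V.
But -11.3 V < V_ov = 0.77 V, so the device is actually in triode.
In triode I_D = k_n[V_ov V_DS − ½ V_DS²] and I_D = (V_DD − V_DS)/R_D. Equating: 27.2 V_DS² − 42.92 V_DS + 4.87 = 0, giving V_DS = 0.123 V (the root below V_ov).
I_D = (4.87 − 0.123) / 7.69 = 0.617 mA.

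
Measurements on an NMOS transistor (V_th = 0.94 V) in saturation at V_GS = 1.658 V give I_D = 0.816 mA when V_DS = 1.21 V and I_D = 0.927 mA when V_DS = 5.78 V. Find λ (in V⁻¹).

With V_GS fixed, I_D ∝ (1 + λ V_DS) in saturation, so I_D2/I_D1 = (1 + λ V_DS2)/(1 + λ V_DS1).
0.927/0.816 = 1.136 = (1 + 5.78 λ)/(1 + 1.21 λ).
Solving: λ (I_D1 V_DS2 − I_D2 V_DS1) = I_D2 − I_D1, so λ = (0.927 − 0.816) / (0.816 × 5.78 − 0.927 × 1.21) = 0.111 / 3.59 = 0.0309 V⁻¹.

λ = 0.0309 V⁻¹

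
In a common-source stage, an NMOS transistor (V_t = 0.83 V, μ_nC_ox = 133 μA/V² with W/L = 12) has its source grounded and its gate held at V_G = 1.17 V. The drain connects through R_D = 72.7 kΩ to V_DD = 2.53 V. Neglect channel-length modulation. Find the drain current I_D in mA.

V_GS = V_G = 1.17 V, so V_ov = 1.17 − 0.83 = 0.34 V.
k_n = μ_nC_ox · (W/L) = 1.596 mA/V².
Assume saturation: I_D = ½ k_n V_ov² = 0.5 × 1.596 × 0.34² = 0.0922 mA, giving V_DS = V_DD − I_D R_D = 2.53 − 0.0922 × 72.7 = -4.18 V.
But -4.18 V < V_ov = 0.34 V, so the device is actually in triode.
In triode I_D = k_n[V_ov V_DS − ½ V_DS²] and I_D = (V_DD − V_DS)/R_D. Equating: 58 V_DS² − 40.45 V_DS + 2.53 = 0, giving V_DS = 0.0695 V (the root below V_ov).
I_D = (2.53 − 0.0695) / 72.7 = 0.0338 mA.

I_D = 0.0338 mA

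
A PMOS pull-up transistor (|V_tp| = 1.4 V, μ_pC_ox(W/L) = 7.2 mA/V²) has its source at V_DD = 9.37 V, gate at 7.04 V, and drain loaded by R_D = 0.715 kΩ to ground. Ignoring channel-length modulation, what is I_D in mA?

V_SG = V_DD − V_G = 9.37 − 7.04 = 2.33 V, so V_ov = 2.33 − 1.4 = 0.93 V.
Assume saturation: I_D = ½ k_p V_ov² = 0.5 × 7.2 × 0.93² = 3.11 mA, giving V_SD = V_DD − I_D R_D = 9.37 − 3.11 × 0.715 = 7.14 V.
V_SD = 7.14 V ≥ V_ov = 0.93 V, confirming saturation.

I_D = 3.11 mA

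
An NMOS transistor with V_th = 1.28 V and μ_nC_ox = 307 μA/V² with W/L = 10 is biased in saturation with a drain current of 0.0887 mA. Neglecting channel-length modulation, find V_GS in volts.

V_GS = 1.52 V

k_n = μ_nC_ox · (W/L) = 3.07 mA/V².
In saturation I_D = ½ k_n (V_GS − V_th)², so V_GS − V_th = √(2 I_D / k_n) = √(2 × 0.0887 / 3.07) = 0.24 V.
V_GS = 1.28 + 0.24 = 1.52 V.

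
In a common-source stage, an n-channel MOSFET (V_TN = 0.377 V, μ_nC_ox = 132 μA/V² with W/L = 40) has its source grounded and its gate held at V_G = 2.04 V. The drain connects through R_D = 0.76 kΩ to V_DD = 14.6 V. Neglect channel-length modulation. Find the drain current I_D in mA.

I_D = 7.30 mA

V_GS = V_G = 2.04 V, so V_ov = 2.04 − 0.377 = 1.66 V.
k_n = μ_nC_ox · (W/L) = 5.28 mA/V².
Assume saturation: I_D = ½ k_n V_ov² = 0.5 × 5.28 × 1.66² = 7.3 mA, giving V_DS = V_DD − I_D R_D = 14.6 − 7.3 × 0.76 = 9.05 V.
V_DS = 9.05 V ≥ V_ov = 1.66 V, confirming saturation.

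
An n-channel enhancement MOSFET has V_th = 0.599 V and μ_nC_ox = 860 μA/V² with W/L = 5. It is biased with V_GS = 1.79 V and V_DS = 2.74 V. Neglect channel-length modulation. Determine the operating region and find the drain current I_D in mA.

k_n = μ_nC_ox · (W/L) = 4.3 mA/V².
V_ov = V_GS − V_th = 1.79 − 0.599 = 1.19 V.
Since V_DS = 2.74 V ≥ V_ov = 1.19 V, the device is in saturation.
I_D = ½ k_n V_ov² = 0.5 × 4.3 × 1.19² = 3.05 mA.

Saturation; I_D = 3.05 mA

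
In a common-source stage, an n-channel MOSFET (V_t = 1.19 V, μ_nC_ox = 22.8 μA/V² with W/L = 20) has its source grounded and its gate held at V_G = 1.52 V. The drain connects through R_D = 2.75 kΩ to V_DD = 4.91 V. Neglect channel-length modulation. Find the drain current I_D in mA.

V_GS = V_G = 1.52 V, so V_ov = 1.52 − 1.19 = 0.33 V.
k_n = μ_nC_ox · (W/L) = 0.456 mA/V².
Assume saturation: I_D = ½ k_n V_ov² = 0.5 × 0.456 × 0.33² = 0.0248 mA, giving V_DS = V_DD − I_D R_D = 4.91 − 0.0248 × 2.75 = 4.84 V.
V_DS = 4.84 V ≥ V_ov = 0.33 V, confirming saturation.

I_D = 0.0248 mA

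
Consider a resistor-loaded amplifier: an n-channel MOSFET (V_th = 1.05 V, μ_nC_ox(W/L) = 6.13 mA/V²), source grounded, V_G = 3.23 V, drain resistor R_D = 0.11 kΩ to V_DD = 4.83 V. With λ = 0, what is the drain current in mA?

I_D = 14.6 mA

V_GS = V_G = 3.23 V, so V_ov = 3.23 − 1.05 = 2.18 V.
Assume saturation: I_D = ½ k_n V_ov² = 0.5 × 6.13 × 2.18² = 14.6 mA, giving V_DS = V_DD − I_D R_D = 4.83 − 14.6 × 0.11 = 3.23 V.
V_DS = 3.23 V ≥ V_ov = 2.18 V, confirming saturation.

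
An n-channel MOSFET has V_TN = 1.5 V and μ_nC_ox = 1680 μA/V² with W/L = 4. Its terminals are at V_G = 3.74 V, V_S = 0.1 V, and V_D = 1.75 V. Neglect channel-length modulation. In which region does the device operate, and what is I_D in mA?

V_GS = V_G − V_S = 3.74 − 0.1 = 3.64 V; V_DS = V_D − V_S = 1.75 − 0.1 = 1.65 V.
k_n = μ_nC_ox · (W/L) = 6.72 mA/V².
V_ov = V_GS − V_TN = 3.64 − 1.5 = 2.14 V.
Since V_DS = 1.65 V < V_ov = 2.14 V, the device is in the triode region.
I_D = k_n [V_ov · V_DS − ½ V_DS²] = 6.72 × [2.14 × 1.65 − 0.5 × 1.65²] = 14.6 mA.

Triode; I_D = 14.6 mA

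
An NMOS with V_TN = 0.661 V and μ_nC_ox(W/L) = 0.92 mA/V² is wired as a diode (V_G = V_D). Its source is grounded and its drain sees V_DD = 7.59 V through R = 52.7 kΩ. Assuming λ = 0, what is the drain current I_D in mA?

With gate tied to drain, V_GS = V_DS ≥ V_GS − V_TN, so the device is in saturation.
KCL at the drain: ½ k_n (V_GS − V_TN)² = (V_DD − V_GS)/R.
Let x = V_GS − 0.661. Then 24.2 x² + x − 6.929 = 0, giving x = 0.514 V (positive root), so V_GS = 1.18 V.
I_D = (V_DD − V_GS)/R = (7.59 − 1.18) / 52.7 = 0.122 mA.

I_D = 0.122 mA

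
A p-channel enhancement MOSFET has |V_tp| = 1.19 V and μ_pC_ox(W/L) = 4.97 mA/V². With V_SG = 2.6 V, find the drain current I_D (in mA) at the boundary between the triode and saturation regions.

I_D = 4.94 mA

At the boundary V_SD = V_ov = V_SG − |V_tp| = 2.6 − 1.19 = 1.41 V.
I_D = ½ k_p V_ov² = 0.5 × 4.97 × 1.41² = 4.94 mA.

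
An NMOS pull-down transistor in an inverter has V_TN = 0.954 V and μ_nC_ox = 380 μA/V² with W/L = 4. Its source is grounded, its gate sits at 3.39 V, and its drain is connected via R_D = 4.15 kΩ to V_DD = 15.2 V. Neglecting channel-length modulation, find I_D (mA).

V_GS = V_G = 3.39 V, so V_ov = 3.39 − 0.954 = 2.44 V.
k_n = μ_nC_ox · (W/L) = 1.52 mA/V².
Assume saturation: I_D = ½ k_n V_ov² = 0.5 × 1.52 × 2.44² = 4.51 mA, giving V_DS = V_DD − I_D R_D = 15.2 − 4.51 × 4.15 = -3.52 V.
But -3.52 V < V_ov = 2.44 V, so the device is actually in triode.
In triode I_D = k_n[V_ov V_DS − ½ V_DS²] and I_D = (V_DD − V_DS)/R_D. Equating: 3.15 V_DS² − 16.37 V_DS + 15.2 = 0, giving V_DS = 1.21 V (the root below V_ov).
I_D = (15.2 − 1.21) / 4.15 = 3.37 mA.

I_D = 3.37 mA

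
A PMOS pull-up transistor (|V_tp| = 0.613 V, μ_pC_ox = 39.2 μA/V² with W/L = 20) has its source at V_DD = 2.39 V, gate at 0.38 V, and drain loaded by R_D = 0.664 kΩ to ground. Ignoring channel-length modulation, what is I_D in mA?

I_D = 0.765 mA

V_SG = V_DD − V_G = 2.39 − 0.38 = 2.01 V, so V_ov = 2.01 − 0.613 = 1.4 V.
k_p = μ_pC_ox · (W/L) = 0.784 mA/V².
Assume saturation: I_D = ½ k_p V_ov² = 0.5 × 0.784 × 1.4² = 0.765 mA, giving V_SD = V_DD − I_D R_D = 2.39 − 0.765 × 0.664 = 1.88 V.
V_SD = 1.88 V ≥ V_ov = 1.4 V, confirming saturation.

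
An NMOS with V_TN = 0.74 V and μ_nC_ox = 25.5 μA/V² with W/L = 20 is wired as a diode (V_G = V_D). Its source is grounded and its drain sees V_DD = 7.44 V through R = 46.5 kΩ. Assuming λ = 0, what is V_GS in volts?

V_GS = 1.45 V

With gate tied to drain, V_GS = V_DS ≥ V_GS − V_TN, so the device is in saturation.
k_n = μ_nC_ox · (W/L) = 0.51 mA/V².
KCL at the drain: ½ k_n (V_GS − V_TN)² = (V_DD − V_GS)/R.
Let x = V_GS − 0.74. Then 11.9 x² + x − 6.7 = 0, giving x = 0.711 V (positive root), so V_GS = 1.45 V.
I_D = (V_DD − V_GS)/R = (7.44 − 1.45) / 46.5 = 0.129 mA.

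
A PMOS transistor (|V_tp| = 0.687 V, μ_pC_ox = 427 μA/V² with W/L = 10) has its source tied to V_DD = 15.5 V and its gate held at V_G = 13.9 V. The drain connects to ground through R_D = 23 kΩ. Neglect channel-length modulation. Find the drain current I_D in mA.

I_D = 0.666 mA

V_SG = V_DD − V_G = 15.5 − 13.9 = 1.6 V, so V_ov = 1.6 − 0.687 = 0.913 V.
k_p = μ_pC_ox · (W/L) = 4.27 mA/V².
Assume saturation: I_D = ½ k_p V_ov² = 0.5 × 4.27 × 0.913² = 1.78 mA, giving V_SD = V_DD − I_D R_D = 15.5 − 1.78 × 23 = -25.4 V.
But -25.4 V < V_ov = 0.913 V, so the device is actually in triode.
In triode I_D = k_p[V_ov V_SD − ½ V_SD²] and I_D = (V_DD − V_SD)/R_D. Equating: 49.1 V_SD² − 90.67 V_SD + 15.5 = 0, giving V_SD = 0.191 V (the root below V_ov).
I_D = (15.5 − 0.191) / 23 = 0.666 mA.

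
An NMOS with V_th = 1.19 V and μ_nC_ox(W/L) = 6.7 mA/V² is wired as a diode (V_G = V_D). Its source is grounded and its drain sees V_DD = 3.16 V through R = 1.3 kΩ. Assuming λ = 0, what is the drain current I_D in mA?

I_D = 1.08 mA

With gate tied to drain, V_GS = V_DS ≥ V_GS − V_th, so the device is in saturation.
KCL at the drain: ½ k_n (V_GS − V_th)² = (V_DD − V_GS)/R.
Let x = V_GS − 1.19. Then 4.36 x² + x − 1.97 = 0, giving x = 0.567 V (positive root), so V_GS = 1.76 V.
I_D = (V_DD − V_GS)/R = (3.16 − 1.76) / 1.3 = 1.08 mA.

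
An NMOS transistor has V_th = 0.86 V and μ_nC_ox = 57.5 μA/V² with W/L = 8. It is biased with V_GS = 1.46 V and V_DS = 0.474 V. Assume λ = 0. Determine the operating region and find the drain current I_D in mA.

Triode; I_D = 0.0791 mA

k_n = μ_nC_ox · (W/L) = 0.46 mA/V².
V_ov = V_GS − V_th = 1.46 − 0.86 = 0.6 V.
Since V_DS = 0.474 V < V_ov = 0.6 V, the device is in the triode region.
I_D = k_n [V_ov · V_DS − ½ V_DS²] = 0.46 × [0.6 × 0.474 − 0.5 × 0.474²] = 0.0791 mA.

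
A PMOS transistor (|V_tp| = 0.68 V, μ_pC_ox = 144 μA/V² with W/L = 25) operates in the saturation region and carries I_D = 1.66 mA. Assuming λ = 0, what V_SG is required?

V_SG = 1.64 V

k_p = μ_pC_ox · (W/L) = 3.6 mA/V².
In saturation I_D = ½ k_p (V_SG − |V_tp|)², so V_SG − |V_tp| = √(2 I_D / k_p) = √(2 × 1.66 / 3.6) = 0.96 V.
V_SG = 0.68 + 0.96 = 1.64 V.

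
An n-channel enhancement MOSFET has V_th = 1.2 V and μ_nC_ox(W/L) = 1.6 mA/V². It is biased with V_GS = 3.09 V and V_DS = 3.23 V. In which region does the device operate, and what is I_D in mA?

Saturation; I_D = 2.86 mA

V_ov = V_GS − V_th = 3.09 − 1.2 = 1.89 V.
Since V_DS = 3.23 V ≥ V_ov = 1.89 V, the device is in saturation.
I_D = ½ k_n V_ov² = 0.5 × 1.6 × 1.89² = 2.86 mA.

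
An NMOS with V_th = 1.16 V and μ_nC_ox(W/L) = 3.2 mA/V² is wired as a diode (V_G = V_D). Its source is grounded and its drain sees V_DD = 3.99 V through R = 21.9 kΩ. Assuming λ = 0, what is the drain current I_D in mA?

With gate tied to drain, V_GS = V_DS ≥ V_GS − V_th, so the device is in saturation.
KCL at the drain: ½ k_n (V_GS − V_th)² = (V_DD − V_GS)/R.
Let x = V_GS − 1.16. Then 35 x² + x − 2.83 = 0, giving x = 0.27 V (positive root), so V_GS = 1.43 V.
I_D = (V_DD − V_GS)/R = (3.99 − 1.43) / 21.9 = 0.117 mA.

I_D = 0.117 mA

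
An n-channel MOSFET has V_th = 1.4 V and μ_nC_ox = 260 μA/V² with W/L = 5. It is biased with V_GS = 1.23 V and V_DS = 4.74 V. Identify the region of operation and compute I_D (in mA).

V_GS = 1.23 V < V_th = 1.4 V, so the transistor is in cutoff.

Cutoff; I_D = 0 mA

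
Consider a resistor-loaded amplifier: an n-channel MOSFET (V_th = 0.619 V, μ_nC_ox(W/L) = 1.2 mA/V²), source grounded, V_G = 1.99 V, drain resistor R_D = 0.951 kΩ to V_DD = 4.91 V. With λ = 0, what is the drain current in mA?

I_D = 1.13 mA

V_GS = V_G = 1.99 V, so V_ov = 1.99 − 0.619 = 1.37 V.
Assume saturation: I_D = ½ k_n V_ov² = 0.5 × 1.2 × 1.37² = 1.13 mA, giving V_DS = V_DD − I_D R_D = 4.91 − 1.13 × 0.951 = 3.84 V.
V_DS = 3.84 V ≥ V_ov = 1.37 V, confirming saturation.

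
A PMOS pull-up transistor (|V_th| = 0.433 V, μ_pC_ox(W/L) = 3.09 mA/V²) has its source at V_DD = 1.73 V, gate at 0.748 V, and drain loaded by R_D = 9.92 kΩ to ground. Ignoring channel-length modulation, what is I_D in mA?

V_SG = V_DD − V_G = 1.73 − 0.748 = 0.982 V, so V_ov = 0.982 − 0.433 = 0.549 V.
Assume saturation: I_D = ½ k_p V_ov² = 0.5 × 3.09 × 0.549² = 0.466 mA, giving V_SD = V_DD − I_D R_D = 1.73 − 0.466 × 9.92 = -2.89 V.
But -2.89 V < V_ov = 0.549 V, so the device is actually in triode.
In triode I_D = k_p[V_ov V_SD − ½ V_SD²] and I_D = (V_DD − V_SD)/R_D. Equating: 15.3 V_SD² − 17.83 V_SD + 1.73 = 0, giving V_SD = 0.107 V (the root below V_ov).
I_D = (1.73 − 0.107) / 9.92 = 0.164 mA.

I_D = 0.164 mA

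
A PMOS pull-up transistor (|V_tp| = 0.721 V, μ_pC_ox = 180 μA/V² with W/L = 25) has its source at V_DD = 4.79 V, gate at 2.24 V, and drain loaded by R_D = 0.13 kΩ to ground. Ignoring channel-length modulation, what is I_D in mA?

I_D = 7.53 mA

V_SG = V_DD − V_G = 4.79 − 2.24 = 2.55 V, so V_ov = 2.55 − 0.721 = 1.83 V.
k_p = μ_pC_ox · (W/L) = 4.5 mA/V².
Assume saturation: I_D = ½ k_p V_ov² = 0.5 × 4.5 × 1.83² = 7.53 mA, giving V_SD = V_DD − I_D R_D = 4.79 − 7.53 × 0.13 = 3.81 V.
V_SD = 3.81 V ≥ V_ov = 1.83 V, confirming saturation.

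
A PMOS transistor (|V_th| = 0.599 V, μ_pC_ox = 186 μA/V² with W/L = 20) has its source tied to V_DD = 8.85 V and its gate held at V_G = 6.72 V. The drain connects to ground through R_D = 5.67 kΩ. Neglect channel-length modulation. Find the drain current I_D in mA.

V_SG = V_DD − V_G = 8.85 − 6.72 = 2.13 V, so V_ov = 2.13 − 0.599 = 1.53 V.
k_p = μ_pC_ox · (W/L) = 3.72 mA/V².
Assume saturation: I_D = ½ k_p V_ov² = 0.5 × 3.72 × 1.53² = 4.36 mA, giving V_SD = V_DD − I_D R_D = 8.85 − 4.36 × 5.67 = -15.9 V.
But -15.9 V < V_ov = 1.53 V, so the device is actually in triode.
In triode I_D = k_p[V_ov V_SD − ½ V_SD²] and I_D = (V_DD − V_SD)/R_D. Equating: 10.5 V_SD² − 33.29 V_SD + 8.85 = 0, giving V_SD = 0.293 V (the root below V_ov).
I_D = (8.85 − 0.293) / 5.67 = 1.51 mA.

I_D = 1.51 mA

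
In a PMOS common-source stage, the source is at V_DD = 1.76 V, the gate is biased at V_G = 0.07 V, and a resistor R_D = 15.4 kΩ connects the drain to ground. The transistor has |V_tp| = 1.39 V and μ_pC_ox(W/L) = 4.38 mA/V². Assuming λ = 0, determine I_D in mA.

V_SG = V_DD − V_G = 1.76 − 0.07 = 1.69 V, so V_ov = 1.69 − 1.39 = 0.3 V.
Assume saturation: I_D = ½ k_p V_ov² = 0.5 × 4.38 × 0.3² = 0.197 mA, giving V_SD = V_DD − I_D R_D = 1.76 − 0.197 × 15.4 = -1.28 V.
But -1.28 V < V_ov = 0.3 V, so the device is actually in triode.
In triode I_D = k_p[V_ov V_SD − ½ V_SD²] and I_D = (V_DD − V_SD)/R_D. Equating: 33.7 V_SD² − 21.24 V_SD + 1.76 = 0, giving V_SD = 0.0982 V (the root below V_ov).
I_D = (1.76 − 0.0982) / 15.4 = 0.108 mA.

I_D = 0.108 mA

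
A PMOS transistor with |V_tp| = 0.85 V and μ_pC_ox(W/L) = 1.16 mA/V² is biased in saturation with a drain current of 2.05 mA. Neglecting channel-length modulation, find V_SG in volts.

V_SG = 2.73 V

In saturation I_D = ½ k_p (V_SG − |V_tp|)², so V_SG − |V_tp| = √(2 I_D / k_p) = √(2 × 2.05 / 1.16) = 1.88 V.
V_SG = 0.85 + 1.88 = 2.73 V.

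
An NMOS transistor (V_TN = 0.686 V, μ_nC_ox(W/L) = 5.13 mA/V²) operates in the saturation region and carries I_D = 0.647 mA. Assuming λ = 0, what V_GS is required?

In saturation I_D = ½ k_n (V_GS − V_TN)², so V_GS − V_TN = √(2 I_D / k_n) = √(2 × 0.647 / 5.13) = 0.502 V.
V_GS = 0.686 + 0.502 = 1.19 V.

V_GS = 1.19 V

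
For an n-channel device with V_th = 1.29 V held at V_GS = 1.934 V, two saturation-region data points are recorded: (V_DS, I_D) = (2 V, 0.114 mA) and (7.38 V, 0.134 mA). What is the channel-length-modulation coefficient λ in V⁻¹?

λ = 0.0349 V⁻¹

With V_GS fixed, I_D ∝ (1 + λ V_DS) in saturation, so I_D2/I_D1 = (1 + λ V_DS2)/(1 + λ V_DS1).
0.134/0.114 = 1.175 = (1 + 7.38 λ)/(1 + 2 λ).
Solving: λ (I_D1 V_DS2 − I_D2 V_DS1) = I_D2 − I_D1, so λ = (0.134 − 0.114) / (0.114 × 7.38 − 0.134 × 2) = 0.02 / 0.573 = 0.0349 V⁻¹.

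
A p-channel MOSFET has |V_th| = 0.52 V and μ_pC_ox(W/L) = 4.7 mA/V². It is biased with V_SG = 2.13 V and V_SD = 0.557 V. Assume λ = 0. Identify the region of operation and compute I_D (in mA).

V_ov = V_SG − |V_th| = 2.13 − 0.52 = 1.61 V.
Since V_SD = 0.557 V < V_ov = 1.61 V, the device is in the triode region.
I_D = k_p [V_ov · V_SD − ½ V_SD²] = 4.7 × [1.61 × 0.557 − 0.5 × 0.557²] = 3.49 mA.

Triode; I_D = 3.49 mA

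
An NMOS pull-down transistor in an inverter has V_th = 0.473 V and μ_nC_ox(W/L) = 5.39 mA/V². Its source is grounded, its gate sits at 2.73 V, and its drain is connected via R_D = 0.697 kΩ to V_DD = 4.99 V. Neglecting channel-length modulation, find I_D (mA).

V_GS = V_G = 2.73 V, so V_ov = 2.73 − 0.473 = 2.26 V.
Assume saturation: I_D = ½ k_n V_ov² = 0.5 × 5.39 × 2.26² = 13.7 mA, giving V_DS = V_DD − I_D R_D = 4.99 − 13.7 × 0.697 = -4.58 V.
But -4.58 V < V_ov = 2.26 V, so the device is actually in triode.
In triode I_D = k_n[V_ov V_DS − ½ V_DS²] and I_D = (V_DD − V_DS)/R_D. Equating: 1.88 V_DS² − 9.479 V_DS + 4.99 = 0, giving V_DS = 0.597 V (the root below V_ov).
I_D = (4.99 − 0.597) / 0.697 = 6.3 mA.

I_D = 6.30 mA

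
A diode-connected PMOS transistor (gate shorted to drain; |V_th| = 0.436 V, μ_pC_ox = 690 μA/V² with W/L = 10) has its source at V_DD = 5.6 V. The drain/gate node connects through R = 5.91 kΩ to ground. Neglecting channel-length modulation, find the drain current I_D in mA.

With gate tied to drain, V_SG = V_SD ≥ V_SG − |V_th|, so the device is in saturation.
k_p = μ_pC_ox · (W/L) = 6.9 mA/V².
KCL at the drain: ½ k_p (V_SG − |V_th|)² = (V_DD − V_SG)/R.
Let x = V_SG − 0.436. Then 20.4 x² + x − 5.164 = 0, giving x = 0.479 V (positive root), so V_SG = 0.915 V.
I_D = (V_DD − V_SG)/R = (5.6 − 0.915) / 5.91 = 0.793 mA.

I_D = 0.793 mA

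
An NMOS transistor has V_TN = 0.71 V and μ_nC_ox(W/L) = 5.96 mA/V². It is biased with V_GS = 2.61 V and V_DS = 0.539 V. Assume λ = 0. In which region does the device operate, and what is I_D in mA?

V_ov = V_GS − V_TN = 2.61 − 0.71 = 1.9 V.
Since V_DS = 0.539 V < V_ov = 1.9 V, the device is in the triode region.
I_D = k_n [V_ov · V_DS − ½ V_DS²] = 5.96 × [1.9 × 0.539 − 0.5 × 0.539²] = 5.24 mA.

Triode; I_D = 5.24 mA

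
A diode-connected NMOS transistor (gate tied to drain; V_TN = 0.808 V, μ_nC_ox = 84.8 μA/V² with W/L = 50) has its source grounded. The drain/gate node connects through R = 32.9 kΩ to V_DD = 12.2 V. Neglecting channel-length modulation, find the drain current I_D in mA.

With gate tied to drain, V_GS = V_DS ≥ V_GS − V_TN, so the device is in saturation.
k_n = μ_nC_ox · (W/L) = 4.24 mA/V².
KCL at the drain: ½ k_n (V_GS − V_TN)² = (V_DD − V_GS)/R.
Let x = V_GS − 0.808. Then 69.7 x² + x − 11.39 = 0, giving x = 0.397 V (positive root), so V_GS = 1.21 V.
I_D = (V_DD − V_GS)/R = (12.2 − 1.21) / 32.9 = 0.334 mA.

I_D = 0.334 mA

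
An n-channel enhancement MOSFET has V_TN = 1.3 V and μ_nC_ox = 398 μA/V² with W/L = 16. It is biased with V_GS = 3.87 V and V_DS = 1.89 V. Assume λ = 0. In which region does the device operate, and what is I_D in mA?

Triode; I_D = 19.6 mA

k_n = μ_nC_ox · (W/L) = 6.368 mA/V².
V_ov = V_GS − V_TN = 3.87 − 1.3 = 2.57 V.
Since V_DS = 1.89 V < V_ov = 2.57 V, the device is in the triode region.
I_D = k_n [V_ov · V_DS − ½ V_DS²] = 6.368 × [2.57 × 1.89 − 0.5 × 1.89²] = 19.6 mA.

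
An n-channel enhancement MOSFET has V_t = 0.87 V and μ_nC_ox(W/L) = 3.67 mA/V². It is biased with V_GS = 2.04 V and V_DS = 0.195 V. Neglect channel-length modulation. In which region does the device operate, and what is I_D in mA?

V_ov = V_GS − V_t = 2.04 − 0.87 = 1.17 V.
Since V_DS = 0.195 V < V_ov = 1.17 V, the device is in the triode region.
I_D = k_n [V_ov · V_DS − ½ V_DS²] = 3.67 × [1.17 × 0.195 − 0.5 × 0.195²] = 0.768 mA.

Triode; I_D = 0.768 mA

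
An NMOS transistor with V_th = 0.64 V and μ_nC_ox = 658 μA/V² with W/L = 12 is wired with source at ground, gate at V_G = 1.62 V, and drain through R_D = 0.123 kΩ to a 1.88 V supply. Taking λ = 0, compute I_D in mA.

V_GS = V_G = 1.62 V, so V_ov = 1.62 − 0.64 = 0.98 V.
k_n = μ_nC_ox · (W/L) = 7.896 mA/V².
Assume saturation: I_D = ½ k_n V_ov² = 0.5 × 7.896 × 0.98² = 3.79 mA, giving V_DS = V_DD − I_D R_D = 1.88 − 3.79 × 0.123 = 1.41 V.
V_DS = 1.41 V ≥ V_ov = 0.98 V, confirming saturation.

I_D = 3.79 mA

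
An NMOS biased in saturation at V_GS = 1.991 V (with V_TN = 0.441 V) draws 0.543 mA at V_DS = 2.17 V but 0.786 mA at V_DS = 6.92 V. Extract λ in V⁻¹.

With V_GS fixed, I_D ∝ (1 + λ V_DS) in saturation, so I_D2/I_D1 = (1 + λ V_DS2)/(1 + λ V_DS1).
0.786/0.543 = 1.448 = (1 + 6.92 λ)/(1 + 2.17 λ).
Solving: λ (I_D1 V_DS2 − I_D2 V_DS1) = I_D2 − I_D1, so λ = (0.786 − 0.543) / (0.543 × 6.92 − 0.786 × 2.17) = 0.243 / 2.05 = 0.118 V⁻¹.

λ = 0.118 V⁻¹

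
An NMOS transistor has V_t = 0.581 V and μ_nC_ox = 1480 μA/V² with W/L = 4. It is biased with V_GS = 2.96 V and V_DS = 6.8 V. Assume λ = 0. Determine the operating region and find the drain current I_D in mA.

Saturation; I_D = 16.8 mA

k_n = μ_nC_ox · (W/L) = 5.92 mA/V².
V_ov = V_GS − V_t = 2.96 − 0.581 = 2.38 V.
Since V_DS = 6.8 V ≥ V_ov = 2.38 V, the device is in saturation.
I_D = ½ k_n V_ov² = 0.5 × 5.92 × 2.38² = 16.8 mA.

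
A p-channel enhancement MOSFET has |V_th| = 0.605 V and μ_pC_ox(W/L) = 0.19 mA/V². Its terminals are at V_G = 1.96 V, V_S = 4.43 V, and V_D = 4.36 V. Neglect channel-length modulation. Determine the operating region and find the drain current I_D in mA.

Triode; I_D = 0.0243 mA

V_SG = V_S − V_G = 4.43 − 1.96 = 2.47 V; V_SD = V_S − V_D = 4.43 − 4.36 = 0.07 V.
V_ov = V_SG − |V_th| = 2.47 − 0.605 = 1.86 V.
Since V_SD = 0.07 V < V_ov = 1.86 V, the device is in the triode region.
I_D = k_p [V_ov · V_SD − ½ V_SD²] = 0.19 × [1.86 × 0.07 − 0.5 × 0.07²] = 0.0243 mA.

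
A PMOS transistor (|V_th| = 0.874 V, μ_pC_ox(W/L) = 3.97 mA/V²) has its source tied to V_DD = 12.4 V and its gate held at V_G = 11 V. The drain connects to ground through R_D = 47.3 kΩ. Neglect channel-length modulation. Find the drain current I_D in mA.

I_D = 0.259 mA

V_SG = V_DD − V_G = 12.4 − 11 = 1.4 V, so V_ov = 1.4 − 0.874 = 0.526 V.
Assume saturation: I_D = ½ k_p V_ov² = 0.5 × 3.97 × 0.526² = 0.549 mA, giving V_SD = V_DD − I_D R_D = 12.4 − 0.549 × 47.3 = -13.6 V.
But -13.6 V < V_ov = 0.526 V, so the device is actually in triode.
In triode I_D = k_p[V_ov V_SD − ½ V_SD²] and I_D = (V_DD − V_SD)/R_D. Equating: 93.9 V_SD² − 99.77 V_SD + 12.4 = 0, giving V_SD = 0.144 V (the root below V_ov).
I_D = (12.4 − 0.144) / 47.3 = 0.259 mA.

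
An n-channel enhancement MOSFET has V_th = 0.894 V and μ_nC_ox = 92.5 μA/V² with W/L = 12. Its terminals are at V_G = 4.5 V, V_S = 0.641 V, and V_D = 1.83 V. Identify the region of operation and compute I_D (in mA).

V_GS = V_G − V_S = 4.5 − 0.641 = 3.86 V; V_DS = V_D − V_S = 1.83 − 0.641 = 1.19 V.
k_n = μ_nC_ox · (W/L) = 1.11 mA/V².
V_ov = V_GS − V_th = 3.86 − 0.894 = 2.96 V.
Since V_DS = 1.19 V < V_ov = 2.96 V, the device is in the triode region.
I_D = k_n [V_ov · V_DS − ½ V_DS²] = 1.11 × [2.96 × 1.19 − 0.5 × 1.19²] = 3.13 mA.

Triode; I_D = 3.13 mA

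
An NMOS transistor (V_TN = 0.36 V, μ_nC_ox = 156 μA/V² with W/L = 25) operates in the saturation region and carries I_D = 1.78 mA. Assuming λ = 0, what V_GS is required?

V_GS = 1.32 V

k_n = μ_nC_ox · (W/L) = 3.9 mA/V².
In saturation I_D = ½ k_n (V_GS − V_TN)², so V_GS − V_TN = √(2 I_D / k_n) = √(2 × 1.78 / 3.9) = 0.955 V.
V_GS = 0.36 + 0.955 = 1.32 V.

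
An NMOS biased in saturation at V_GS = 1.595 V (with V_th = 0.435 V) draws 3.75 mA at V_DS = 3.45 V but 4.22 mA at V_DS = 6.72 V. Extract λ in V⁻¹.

With V_GS fixed, I_D ∝ (1 + λ V_DS) in saturation, so I_D2/I_D1 = (1 + λ V_DS2)/(1 + λ V_DS1).
4.22/3.75 = 1.125 = (1 + 6.72 λ)/(1 + 3.45 λ).
Solving: λ (I_D1 V_DS2 − I_D2 V_DS1) = I_D2 − I_D1, so λ = (4.22 − 3.75) / (3.75 × 6.72 − 4.22 × 3.45) = 0.47 / 10.6 = 0.0442 V⁻¹.

λ = 0.0442 V⁻¹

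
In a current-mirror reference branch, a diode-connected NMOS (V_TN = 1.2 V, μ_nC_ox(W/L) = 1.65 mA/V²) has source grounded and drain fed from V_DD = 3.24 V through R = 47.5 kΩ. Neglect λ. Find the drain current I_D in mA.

I_D = 0.0384 mA

With gate tied to drain, V_GS = V_DS ≥ V_GS − V_TN, so the device is in saturation.
KCL at the drain: ½ k_n (V_GS − V_TN)² = (V_DD − V_GS)/R.
Let x = V_GS − 1.2. Then 39.2 x² + x − 2.04 = 0, giving x = 0.216 V (positive root), so V_GS = 1.42 V.
I_D = (V_DD − V_GS)/R = (3.24 − 1.42) / 47.5 = 0.0384 mA.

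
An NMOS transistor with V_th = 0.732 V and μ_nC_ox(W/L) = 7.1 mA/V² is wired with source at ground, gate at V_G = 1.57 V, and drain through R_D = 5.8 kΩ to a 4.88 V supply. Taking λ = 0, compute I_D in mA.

V_GS = V_G = 1.57 V, so V_ov = 1.57 − 0.732 = 0.838 V.
Assume saturation: I_D = ½ k_n V_ov² = 0.5 × 7.1 × 0.838² = 2.49 mA, giving V_DS = V_DD − I_D R_D = 4.88 − 2.49 × 5.8 = -9.58 V.
But -9.58 V < V_ov = 0.838 V, so the device is actually in triode.
In triode I_D = k_n[V_ov V_DS − ½ V_DS²] and I_D = (V_DD − V_DS)/R_D. Equating: 20.6 V_DS² − 35.51 V_DS + 4.88 = 0, giving V_DS = 0.151 V (the root below V_ov).
I_D = (4.88 − 0.151) / 5.8 = 0.815 mA.

I_D = 0.815 mA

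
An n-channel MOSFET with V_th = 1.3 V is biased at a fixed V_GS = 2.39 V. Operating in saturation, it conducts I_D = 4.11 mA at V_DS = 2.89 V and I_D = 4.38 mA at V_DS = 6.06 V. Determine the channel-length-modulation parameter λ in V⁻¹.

With V_GS fixed, I_D ∝ (1 + λ V_DS) in saturation, so I_D2/I_D1 = (1 + λ V_DS2)/(1 + λ V_DS1).
4.38/4.11 = 1.066 = (1 + 6.06 λ)/(1 + 2.89 λ).
Solving: λ (I_D1 V_DS2 − I_D2 V_DS1) = I_D2 − I_D1, so λ = (4.38 − 4.11) / (4.11 × 6.06 − 4.38 × 2.89) = 0.27 / 12.2 = 0.022 V⁻¹.

λ = 0.0220 V⁻¹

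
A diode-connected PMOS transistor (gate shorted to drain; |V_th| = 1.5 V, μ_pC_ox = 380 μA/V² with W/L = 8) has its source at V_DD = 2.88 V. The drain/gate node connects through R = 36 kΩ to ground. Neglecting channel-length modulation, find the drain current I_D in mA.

With gate tied to drain, V_SG = V_SD ≥ V_SG − |V_th|, so the device is in saturation.
k_p = μ_pC_ox · (W/L) = 3.04 mA/V².
KCL at the drain: ½ k_p (V_SG − |V_th|)² = (V_DD − V_SG)/R.
Let x = V_SG − 1.5. Then 54.7 x² + x − 1.38 = 0, giving x = 0.15 V (positive root), so V_SG = 1.65 V.
I_D = (V_DD − V_SG)/R = (2.88 − 1.65) / 36 = 0.0342 mA.

I_D = 0.0342 mA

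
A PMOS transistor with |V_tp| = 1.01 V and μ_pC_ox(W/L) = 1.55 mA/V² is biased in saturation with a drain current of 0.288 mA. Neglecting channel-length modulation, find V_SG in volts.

In saturation I_D = ½ k_p (V_SG − |V_tp|)², so V_SG − |V_tp| = √(2 I_D / k_p) = √(2 × 0.288 / 1.55) = 0.61 V.
V_SG = 1.01 + 0.61 = 1.62 V.

V_SG = 1.62 V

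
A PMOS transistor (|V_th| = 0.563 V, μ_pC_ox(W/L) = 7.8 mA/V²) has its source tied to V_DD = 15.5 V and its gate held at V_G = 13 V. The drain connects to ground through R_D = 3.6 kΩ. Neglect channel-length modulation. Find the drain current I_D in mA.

V_SG = V_DD − V_G = 15.5 − 13 = 2.5 V, so V_ov = 2.5 − 0.563 = 1.94 V.
Assume saturation: I_D = ½ k_p V_ov² = 0.5 × 7.8 × 1.94² = 14.6 mA, giving V_SD = V_DD − I_D R_D = 15.5 − 14.6 × 3.6 = -37.2 V.
But -37.2 V < V_ov = 1.94 V, so the device is actually in triode.
In triode I_D = k_p[V_ov V_SD − ½ V_SD²] and I_D = (V_DD − V_SD)/R_D. Equating: 14 V_SD² − 55.39 V_SD + 15.5 = 0, giving V_SD = 0.303 V (the root below V_ov).
I_D = (15.5 − 0.303) / 3.6 = 4.22 mA.

I_D = 4.22 mA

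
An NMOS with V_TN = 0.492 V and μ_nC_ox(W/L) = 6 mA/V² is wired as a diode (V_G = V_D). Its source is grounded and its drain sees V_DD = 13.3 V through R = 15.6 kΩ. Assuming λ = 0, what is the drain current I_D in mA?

With gate tied to drain, V_GS = V_DS ≥ V_GS − V_TN, so the device is in saturation.
KCL at the drain: ½ k_n (V_GS − V_TN)² = (V_DD − V_GS)/R.
Let x = V_GS − 0.492. Then 46.8 x² + x − 12.81 = 0, giving x = 0.513 V (positive root), so V_GS = 1 V.
I_D = (V_DD − V_GS)/R = (13.3 − 1) / 15.6 = 0.788 mA.

I_D = 0.788 mA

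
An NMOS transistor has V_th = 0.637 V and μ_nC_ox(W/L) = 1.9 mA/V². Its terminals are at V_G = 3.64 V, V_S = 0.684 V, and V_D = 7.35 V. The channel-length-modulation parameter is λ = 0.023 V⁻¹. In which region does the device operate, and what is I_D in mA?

Saturation; I_D = 5.89 mA

V_GS = V_G − V_S = 3.64 − 0.684 = 2.96 V; V_DS = V_D − V_S = 7.35 − 0.684 = 6.67 V.
V_ov = V_GS − V_th = 2.96 − 0.637 = 2.32 V.
Since V_DS = 6.67 V ≥ V_ov = 2.32 V, the device is in saturation.
I_D = ½ k_n V_ov² (1 + λ V_DS) = 0.5 × 1.9 × 2.32² × (1 + 0.023 × 6.67) = 5.89 mA.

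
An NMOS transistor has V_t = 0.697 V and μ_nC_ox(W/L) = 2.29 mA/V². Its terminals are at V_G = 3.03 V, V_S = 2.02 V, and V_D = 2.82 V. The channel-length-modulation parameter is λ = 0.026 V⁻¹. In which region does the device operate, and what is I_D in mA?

V_GS = V_G − V_S = 3.03 − 2.02 = 1.01 V; V_DS = V_D − V_S = 2.82 − 2.02 = 0.8 V.
V_ov = V_GS − V_t = 1.01 − 0.697 = 0.313 V.
Since V_DS = 0.8 V ≥ V_ov = 0.313 V, the device is in saturation.
I_D = ½ k_n V_ov² (1 + λ V_DS) = 0.5 × 2.29 × 0.313² × (1 + 0.026 × 0.8) = 0.115 mA.

Saturation; I_D = 0.115 mA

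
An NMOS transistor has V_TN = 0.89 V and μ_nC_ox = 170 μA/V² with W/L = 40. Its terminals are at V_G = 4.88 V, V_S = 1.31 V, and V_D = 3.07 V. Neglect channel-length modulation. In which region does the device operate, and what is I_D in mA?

V_GS = V_G − V_S = 4.88 − 1.31 = 3.57 V; V_DS = V_D − V_S = 3.07 − 1.31 = 1.76 V.
k_n = μ_nC_ox · (W/L) = 6.8 mA/V².
V_ov = V_GS − V_TN = 3.57 − 0.89 = 2.68 V.
Since V_DS = 1.76 V < V_ov = 2.68 V, the device is in the triode region.
I_D = k_n [V_ov · V_DS − ½ V_DS²] = 6.8 × [2.68 × 1.76 − 0.5 × 1.76²] = 21.5 mA.

Triode; I_D = 21.5 mA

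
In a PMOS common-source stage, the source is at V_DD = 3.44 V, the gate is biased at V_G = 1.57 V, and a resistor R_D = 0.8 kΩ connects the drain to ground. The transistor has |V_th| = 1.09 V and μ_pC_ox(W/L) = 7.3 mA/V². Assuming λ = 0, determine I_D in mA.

V_SG = V_DD − V_G = 3.44 − 1.57 = 1.87 V, so V_ov = 1.87 − 1.09 = 0.78 V.
Assume saturation: I_D = ½ k_p V_ov² = 0.5 × 7.3 × 0.78² = 2.22 mA, giving V_SD = V_DD − I_D R_D = 3.44 − 2.22 × 0.8 = 1.66 V.
V_SD = 1.66 V ≥ V_ov = 0.78 V, confirming saturation.

I_D = 2.22 mA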